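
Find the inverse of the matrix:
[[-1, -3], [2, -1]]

For [[a,b],[c,d]], inverse = (1/det)·[[d,-b],[-c,a]]
det = (-1)(-1) - (-3)(2) = 1 - -6 = 7
Inverse = (1/7)·[[-1, 3], [-2, -1]]
= [[-1/7, 3/7], [-2/7, -1/7]]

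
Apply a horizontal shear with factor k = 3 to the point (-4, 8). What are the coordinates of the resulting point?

Shear matrix for horizontal shear with factor k = 3:
[[1, 3], [0, 1]]
Result: (-4, 8) → (20, 8)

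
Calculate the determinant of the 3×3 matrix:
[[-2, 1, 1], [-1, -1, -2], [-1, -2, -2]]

Expansion along first row:
det = -2·det([[-1,-2],[-2,-2]]) - 1·det([[-1,-2],[-1,-2]]) + 1·det([[-1,-1],[-1,-2]])
    = -2·(-1·-2 - -2·-2) - 1·(-1·-2 - -2·-1) + 1·(-1·-2 - -1·-1)
    = -2·-2 - 1·0 + 1·1
    = 4 + 0 + 1 = 5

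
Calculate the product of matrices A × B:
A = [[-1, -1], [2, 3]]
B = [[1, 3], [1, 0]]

Matrix multiplication:
C[0][0] = -1×1 + -1×1 = -2
C[0][1] = -1×3 + -1×0 = -3
C[1][0] = 2×1 + 3×1 = 5
C[1][1] = 2×3 + 3×0 = 6
Result: [[-2, -3], [5, 6]]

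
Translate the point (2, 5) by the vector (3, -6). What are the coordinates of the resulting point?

Translation by (3, -6) (homogeneous matrix [[1, 0, 3], [0, 1, -6], [0, 0, 1]]):
x' = 2 + 3 = 5
y' = 5 + -6 = -1
Result: (5, -1)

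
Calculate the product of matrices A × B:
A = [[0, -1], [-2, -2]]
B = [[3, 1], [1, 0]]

Matrix multiplication:
C[0][0] = 0×3 + -1×1 = -1
C[0][1] = 0×1 + -1×0 = 0
C[1][0] = -2×3 + -2×1 = -8
C[1][1] = -2×1 + -2×0 = -2
Result: [[-1, 0], [-8, -2]]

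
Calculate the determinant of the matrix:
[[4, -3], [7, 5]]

For a 2×2 matrix [[a, b], [c, d]], det = ad - bc
det = (4)(5) - (-3)(7) = 20 - -21 = 41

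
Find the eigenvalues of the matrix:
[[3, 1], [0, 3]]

Characteristic equation: det(A - λI) = 0
λ² - (trace)λ + (det) = 0
trace = 3 + 3 = 6, det = (3)(3) - (1)(0) = 9
λ² - (6)λ + (9) = 0
λ = (6 ± √((6)² - 4·(9))) / 2 = (6 ± √0) / 2
Solving: λ = 3, 3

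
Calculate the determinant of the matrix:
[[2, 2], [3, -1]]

For a 2×2 matrix [[a, b], [c, d]], det = ad - bc
det = (2)(-1) - (2)(3) = -2 - 6 = -8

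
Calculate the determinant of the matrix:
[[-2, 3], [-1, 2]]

For a 2×2 matrix [[a, b], [c, d]], det = ad - bc
det = (-2)(2) - (3)(-1) = -4 - -3 = -1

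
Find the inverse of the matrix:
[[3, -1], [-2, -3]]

For [[a,b],[c,d]], inverse = (1/det)·[[d,-b],[-c,a]]
det = (3)(-3) - (-1)(-2) = -9 - 2 = -11
Inverse = (1/-11)·[[-3, 1], [2, 3]]
= [[3/11, -1/11], [-2/11, -3/11]]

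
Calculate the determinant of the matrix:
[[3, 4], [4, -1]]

For a 2×2 matrix [[a, b], [c, d]], det = ad - bc
det = (3)(-1) - (4)(4) = -3 - 16 = -19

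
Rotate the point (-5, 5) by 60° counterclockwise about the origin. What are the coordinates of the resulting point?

Rotation matrix for 60°: [[cos 60°, -sin 60°], [sin 60°, cos 60°]] ≈ [[0.500000, -0.866025], [0.866025, 0.500000]]
[[0.500000, -0.866025], [0.866025, 0.500000]] × [-5, 5]ᵀ ≈ [-6.8301, -1.8301]ᵀ
Result: (-6.8301, -1.8301)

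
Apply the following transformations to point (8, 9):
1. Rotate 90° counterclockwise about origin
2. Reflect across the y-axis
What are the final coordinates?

Step 1: Rotate 90° → (-9, 8)
Step 2: Reflect across y-axis → (9, 8)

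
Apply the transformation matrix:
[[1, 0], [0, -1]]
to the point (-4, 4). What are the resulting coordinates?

Matrix multiplication:
[[1, 0], [0, -1]] × [-4, 4]ᵀ
= [(1)(-4) + (0)(4), (0)(-4) + (-1)(4)]ᵀ
= [-4, -4]ᵀ
Result: (-4, -4)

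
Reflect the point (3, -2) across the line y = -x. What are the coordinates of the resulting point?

Reflection across line y = -x: (3, -2) → (2, -3)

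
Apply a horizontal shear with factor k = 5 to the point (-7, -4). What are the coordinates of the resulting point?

Shear matrix for horizontal shear with factor k = 5:
[[1, 5], [0, 1]]
Result: (-7, -4) → (-27, -4)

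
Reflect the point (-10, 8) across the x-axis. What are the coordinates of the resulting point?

Reflection across x-axis: (-10, 8) → (-10, -8)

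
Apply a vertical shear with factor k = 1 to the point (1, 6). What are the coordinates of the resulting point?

Shear matrix for vertical shear with factor k = 1:
[[1, 0], [1, 1]]
Result: (1, 6) → (1, 7)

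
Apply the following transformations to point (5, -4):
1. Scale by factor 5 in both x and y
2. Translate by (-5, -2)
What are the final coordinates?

Step 1: Scale (5, -4) by 5 → (25, -20)
Step 2: Translate by (-5, -2) → (20, -22)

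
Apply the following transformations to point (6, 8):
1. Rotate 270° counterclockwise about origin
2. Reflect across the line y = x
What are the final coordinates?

Step 1: Rotate 270° → (8, -6)
Step 2: Reflect across line y = x → (-6, 8)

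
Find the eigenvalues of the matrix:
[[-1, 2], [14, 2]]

Characteristic equation: det(A - λI) = 0
λ² - (trace)λ + (det) = 0
trace = -1 + 2 = 1, det = (-1)(2) - (2)(14) = -30
λ² - (1)λ + (-30) = 0
λ = (1 ± √((1)² - 4·(-30))) / 2 = (1 ± √121) / 2
Solving: λ = -5, 6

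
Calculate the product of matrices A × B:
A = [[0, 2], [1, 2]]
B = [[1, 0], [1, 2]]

Matrix multiplication:
C[0][0] = 0×1 + 2×1 = 2
C[0][1] = 0×0 + 2×2 = 4
C[1][0] = 1×1 + 2×1 = 3
C[1][1] = 1×0 + 2×2 = 4
Result: [[2, 4], [3, 4]]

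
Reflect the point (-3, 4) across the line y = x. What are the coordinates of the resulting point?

Reflection across line y = x: (-3, 4) → (4, -3)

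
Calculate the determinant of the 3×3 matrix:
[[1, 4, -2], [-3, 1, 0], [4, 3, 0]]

Expansion along first row:
det = 1·det([[1,0],[3,0]]) - 4·det([[-3,0],[4,0]]) + -2·det([[-3,1],[4,3]])
    = 1·(1·0 - 0·3) - 4·(-3·0 - 0·4) + -2·(-3·3 - 1·4)
    = 1·0 - 4·0 + -2·-13
    = 0 + 0 + 26 = 26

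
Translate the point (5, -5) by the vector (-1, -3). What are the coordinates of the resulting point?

Translation by (-1, -3) (homogeneous matrix [[1, 0, -1], [0, 1, -3], [0, 0, 1]]):
x' = 5 + -1 = 4
y' = -5 + -3 = -8
Result: (4, -8)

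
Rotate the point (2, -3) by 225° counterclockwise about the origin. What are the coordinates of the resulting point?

Rotation matrix for 225°: [[cos 225°, -sin 225°], [sin 225°, cos 225°]] ≈ [[-0.707107, 0.707107], [-0.707107, -0.707107]]
[[-0.707107, 0.707107], [-0.707107, -0.707107]] × [2, -3]ᵀ ≈ [-3.5355, 0.7071]ᵀ
Result: (-3.5355, 0.7071)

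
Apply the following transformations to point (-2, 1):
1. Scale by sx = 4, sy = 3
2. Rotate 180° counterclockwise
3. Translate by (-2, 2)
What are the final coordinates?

Step 1: Scale → (-8, 3)
Step 2: Rotate 180° → (8, -3)
Step 3: Translate → (6, -1)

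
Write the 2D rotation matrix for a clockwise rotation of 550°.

Rotation matrix formula: [[cos θ, -sin θ], [sin θ, cos θ]]
A clockwise rotation by 550° is equivalent to a counterclockwise rotation by -550°.
For θ = -550°:
cos(-550°) = -0.9848
sin(-550°) = 0.1736
Result: [[-0.9848, -0.1736], [0.1736, -0.9848]]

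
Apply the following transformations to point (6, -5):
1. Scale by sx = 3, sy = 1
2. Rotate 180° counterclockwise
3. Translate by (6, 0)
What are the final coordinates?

Step 1: Scale → (18, -5)
Step 2: Rotate 180° → (-18, 5)
Step 3: Translate → (-12, 5)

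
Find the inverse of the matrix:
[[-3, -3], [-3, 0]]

For [[a,b],[c,d]], inverse = (1/det)·[[d,-b],[-c,a]]
det = (-3)(0) - (-3)(-3) = 0 - 9 = -9
Inverse = (1/-9)·[[0, 3], [3, -3]]
= [[0, -1/3], [-1/3, 1/3]]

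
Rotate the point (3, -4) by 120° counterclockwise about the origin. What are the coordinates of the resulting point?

Rotation matrix for 120°: [[cos 120°, -sin 120°], [sin 120°, cos 120°]] ≈ [[-0.500000, -0.866025], [0.866025, -0.500000]]
[[-0.500000, -0.866025], [0.866025, -0.500000]] × [3, -4]ᵀ ≈ [1.9641, 4.5981]ᵀ
Result: (1.9641, 4.5981)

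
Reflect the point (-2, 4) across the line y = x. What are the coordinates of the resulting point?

Reflection across line y = x: (-2, 4) → (4, -2)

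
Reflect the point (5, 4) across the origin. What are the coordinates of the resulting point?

Reflection across origin: (5, 4) → (-5, -4)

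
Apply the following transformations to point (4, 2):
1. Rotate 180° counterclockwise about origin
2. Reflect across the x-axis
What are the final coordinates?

Step 1: Rotate 180° → (-4, -2)
Step 2: Reflect across x-axis → (-4, 2)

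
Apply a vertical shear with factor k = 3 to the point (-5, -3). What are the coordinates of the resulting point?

Shear matrix for vertical shear with factor k = 3:
[[1, 0], [3, 1]]
Result: (-5, -3) → (-5, -18)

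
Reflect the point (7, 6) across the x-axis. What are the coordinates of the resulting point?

Reflection across x-axis: (7, 6) → (7, -6)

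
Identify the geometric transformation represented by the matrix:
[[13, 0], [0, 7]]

This matrix represents: non-uniform scaling by sx = 13, sy = 7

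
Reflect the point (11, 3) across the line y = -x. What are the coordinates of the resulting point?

Reflection across line y = -x: (11, 3) → (-3, -11)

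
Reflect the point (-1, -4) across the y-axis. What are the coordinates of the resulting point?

Reflection across y-axis: (-1, -4) → (1, -4)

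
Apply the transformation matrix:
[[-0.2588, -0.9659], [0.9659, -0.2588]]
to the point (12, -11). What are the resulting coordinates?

Matrix multiplication:
[[-0.2588, -0.9659], [0.9659, -0.2588]] × [12, -11]ᵀ
= [(-0.2588)(12) + (-0.9659)(-11), (0.9659)(12) + (-0.2588)(-11)]ᵀ
= [7.5193, 14.4376]ᵀ
Result: (7.5193, 14.4376)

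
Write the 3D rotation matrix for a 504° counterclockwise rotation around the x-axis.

Rotation matrix for counterclockwise 504° around x-axis:
cos(504°) = -0.8090, sin(504°) = 0.5878
Result: [[1, 0, 0], [0, -0.8090, -0.5878], [0, 0.5878, -0.8090]]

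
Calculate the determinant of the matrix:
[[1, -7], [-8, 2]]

For a 2×2 matrix [[a, b], [c, d]], det = ad - bc
det = (1)(2) - (-7)(-8) = 2 - 56 = -54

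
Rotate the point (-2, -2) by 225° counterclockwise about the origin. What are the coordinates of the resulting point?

Rotation matrix for 225°: [[cos 225°, -sin 225°], [sin 225°, cos 225°]] ≈ [[-0.707107, 0.707107], [-0.707107, -0.707107]]
[[-0.707107, 0.707107], [-0.707107, -0.707107]] × [-2, -2]ᵀ ≈ [0, 2.8284]ᵀ
Result: (0, 2.8284)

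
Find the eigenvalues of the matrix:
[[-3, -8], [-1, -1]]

Characteristic equation: det(A - λI) = 0
λ² - (trace)λ + (det) = 0
trace = -3 + -1 = -4, det = (-3)(-1) - (-8)(-1) = -5
λ² - (-4)λ + (-5) = 0
λ = (-4 ± √((-4)² - 4·(-5))) / 2 = (-4 ± √36) / 2
Solving: λ = -5, 1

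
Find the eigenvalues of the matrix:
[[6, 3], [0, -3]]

Characteristic equation: det(A - λI) = 0
λ² - (trace)λ + (det) = 0
trace = 6 + -3 = 3, det = (6)(-3) - (3)(0) = -18
λ² - (3)λ + (-18) = 0
λ = (3 ± √((3)² - 4·(-18))) / 2 = (3 ± √81) / 2
Solving: λ = -3, 6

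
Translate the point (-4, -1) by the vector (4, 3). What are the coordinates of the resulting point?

Translation by (4, 3) (homogeneous matrix [[1, 0, 4], [0, 1, 3], [0, 0, 1]]):
x' = -4 + 4 = 0
y' = -1 + 3 = 2
Result: (0, 2)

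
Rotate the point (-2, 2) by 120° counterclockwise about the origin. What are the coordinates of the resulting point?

Rotation matrix for 120°: [[cos 120°, -sin 120°], [sin 120°, cos 120°]] ≈ [[-0.500000, -0.866025], [0.866025, -0.500000]]
[[-0.500000, -0.866025], [0.866025, -0.500000]] × [-2, 2]ᵀ ≈ [-0.7321, -2.7321]ᵀ
Result: (-0.7321, -2.7321)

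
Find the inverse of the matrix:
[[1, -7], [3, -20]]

For [[a,b],[c,d]], inverse = (1/det)·[[d,-b],[-c,a]]
det = (1)(-20) - (-7)(3) = -20 - -21 = 1
Inverse = [[-20, 7], [-3, 1]]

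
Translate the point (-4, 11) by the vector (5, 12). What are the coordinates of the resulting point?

Translation by (5, 12) (homogeneous matrix [[1, 0, 5], [0, 1, 12], [0, 0, 1]]):
x' = -4 + 5 = 1
y' = 11 + 12 = 23
Result: (1, 23)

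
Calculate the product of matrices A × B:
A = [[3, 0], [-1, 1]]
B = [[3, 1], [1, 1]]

Matrix multiplication:
C[0][0] = 3×3 + 0×1 = 9
C[0][1] = 3×1 + 0×1 = 3
C[1][0] = -1×3 + 1×1 = -2
C[1][1] = -1×1 + 1×1 = 0
Result: [[9, 3], [-2, 0]]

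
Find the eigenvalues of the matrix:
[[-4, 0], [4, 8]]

Characteristic equation: det(A - λI) = 0
λ² - (trace)λ + (det) = 0
trace = -4 + 8 = 4, det = (-4)(8) - (0)(4) = -32
λ² - (4)λ + (-32) = 0
λ = (4 ± √((4)² - 4·(-32))) / 2 = (4 ± √144) / 2
Solving: λ = -4, 8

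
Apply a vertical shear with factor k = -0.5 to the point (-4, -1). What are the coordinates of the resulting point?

Shear matrix for vertical shear with factor k = -0.5:
[[1, 0], [-0.50, 1]]
Result: (-4, -1) → (-4, 1)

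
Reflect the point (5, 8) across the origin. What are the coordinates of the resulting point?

Reflection across origin: (5, 8) → (-5, -8)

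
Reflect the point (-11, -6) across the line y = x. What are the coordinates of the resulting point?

Reflection across line y = x: (-11, -6) → (-6, -11)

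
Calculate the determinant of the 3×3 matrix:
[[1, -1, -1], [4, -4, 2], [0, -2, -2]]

Expansion along first row:
det = 1·det([[-4,2],[-2,-2]]) - -1·det([[4,2],[0,-2]]) + -1·det([[4,-4],[0,-2]])
    = 1·(-4·-2 - 2·-2) - -1·(4·-2 - 2·0) + -1·(4·-2 - -4·0)
    = 1·12 - -1·-8 + -1·-8
    = 12 + -8 + 8 = 12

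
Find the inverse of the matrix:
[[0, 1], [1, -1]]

For [[a,b],[c,d]], inverse = (1/det)·[[d,-b],[-c,a]]
det = (0)(-1) - (1)(1) = 0 - 1 = -1
Inverse = (1/-1)·[[-1, -1], [-1, 0]]
= [[1, 1], [1, 0]]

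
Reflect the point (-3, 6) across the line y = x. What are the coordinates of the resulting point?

Reflection across line y = x: (-3, 6) → (6, -3)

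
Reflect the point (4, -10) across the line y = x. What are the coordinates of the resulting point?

Reflection across line y = x: (4, -10) → (-10, 4)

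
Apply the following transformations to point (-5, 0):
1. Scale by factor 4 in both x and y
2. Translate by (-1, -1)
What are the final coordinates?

Step 1: Scale (-5, 0) by 4 → (-20, 0)
Step 2: Translate by (-1, -1) → (-21, -1)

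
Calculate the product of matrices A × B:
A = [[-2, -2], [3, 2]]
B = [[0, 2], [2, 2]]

Matrix multiplication:
C[0][0] = -2×0 + -2×2 = -4
C[0][1] = -2×2 + -2×2 = -8
C[1][0] = 3×0 + 2×2 = 4
C[1][1] = 3×2 + 2×2 = 10
Result: [[-4, -8], [4, 10]]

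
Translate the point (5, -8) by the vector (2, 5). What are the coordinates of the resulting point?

Translation by (2, 5) (homogeneous matrix [[1, 0, 2], [0, 1, 5], [0, 0, 1]]):
x' = 5 + 2 = 7
y' = -8 + 5 = -3
Result: (7, -3)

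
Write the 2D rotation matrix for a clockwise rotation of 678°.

Rotation matrix formula: [[cos θ, -sin θ], [sin θ, cos θ]]
A clockwise rotation by 678° is equivalent to a counterclockwise rotation by -678°.
For θ = -678°:
cos(-678°) = 0.7431
sin(-678°) = 0.6691
Result: [[0.7431, -0.6691], [0.6691, 0.7431]]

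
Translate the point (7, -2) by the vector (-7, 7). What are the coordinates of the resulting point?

Translation by (-7, 7) (homogeneous matrix [[1, 0, -7], [0, 1, 7], [0, 0, 1]]):
x' = 7 + -7 = 0
y' = -2 + 7 = 5
Result: (0, 5)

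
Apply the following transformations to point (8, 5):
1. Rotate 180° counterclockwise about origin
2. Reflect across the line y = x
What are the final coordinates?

Step 1: Rotate 180° → (-8, -5)
Step 2: Reflect across line y = x → (-5, -8)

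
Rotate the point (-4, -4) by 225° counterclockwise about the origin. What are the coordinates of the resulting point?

Rotation matrix for 225°: [[cos 225°, -sin 225°], [sin 225°, cos 225°]] ≈ [[-0.707107, 0.707107], [-0.707107, -0.707107]]
[[-0.707107, 0.707107], [-0.707107, -0.707107]] × [-4, -4]ᵀ ≈ [0, 5.6569]ᵀ
Result: (0, 5.6569)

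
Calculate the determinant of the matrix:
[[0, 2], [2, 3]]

For a 2×2 matrix [[a, b], [c, d]], det = ad - bc
det = (0)(3) - (2)(2) = 0 - 4 = -4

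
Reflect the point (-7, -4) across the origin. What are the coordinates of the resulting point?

Reflection across origin: (-7, -4) → (7, 4)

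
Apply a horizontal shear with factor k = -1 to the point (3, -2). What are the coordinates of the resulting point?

Shear matrix for horizontal shear with factor k = -1:
[[1, -1], [0, 1]]
Result: (3, -2) → (5, -2)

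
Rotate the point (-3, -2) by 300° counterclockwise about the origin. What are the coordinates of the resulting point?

Rotation matrix for 300°: [[cos 300°, -sin 300°], [sin 300°, cos 300°]] ≈ [[0.500000, 0.866025], [-0.866025, 0.500000]]
[[0.500000, 0.866025], [-0.866025, 0.500000]] × [-3, -2]ᵀ ≈ [-3.2321, 1.5981]ᵀ
Result: (-3.2321, 1.5981)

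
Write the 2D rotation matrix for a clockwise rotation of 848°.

Rotation matrix formula: [[cos θ, -sin θ], [sin θ, cos θ]]
A clockwise rotation by 848° is equivalent to a counterclockwise rotation by -848°.
For θ = -848°:
cos(-848°) = -0.6157
sin(-848°) = -0.7880
Result: [[-0.6157, 0.7880], [-0.7880, -0.6157]]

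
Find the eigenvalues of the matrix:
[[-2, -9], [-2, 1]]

Characteristic equation: det(A - λI) = 0
λ² - (trace)λ + (det) = 0
trace = -2 + 1 = -1, det = (-2)(1) - (-9)(-2) = -20
λ² - (-1)λ + (-20) = 0
λ = (-1 ± √((-1)² - 4·(-20))) / 2 = (-1 ± √81) / 2
Solving: λ = -5, 4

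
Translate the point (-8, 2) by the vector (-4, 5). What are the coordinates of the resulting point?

Translation by (-4, 5) (homogeneous matrix [[1, 0, -4], [0, 1, 5], [0, 0, 1]]):
x' = -8 + -4 = -12
y' = 2 + 5 = 7
Result: (-12, 7)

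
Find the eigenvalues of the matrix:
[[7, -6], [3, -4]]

Characteristic equation: det(A - λI) = 0
λ² - (trace)λ + (det) = 0
trace = 7 + -4 = 3, det = (7)(-4) - (-6)(3) = -10
λ² - (3)λ + (-10) = 0
λ = (3 ± √((3)² - 4·(-10))) / 2 = (3 ± √49) / 2
Solving: λ = -2, 5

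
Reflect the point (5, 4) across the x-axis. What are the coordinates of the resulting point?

Reflection across x-axis: (5, 4) → (5, -4)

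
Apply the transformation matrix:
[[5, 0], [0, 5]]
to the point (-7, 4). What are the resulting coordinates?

Matrix multiplication:
[[5, 0], [0, 5]] × [-7, 4]ᵀ
= [(5)(-7) + (0)(4), (0)(-7) + (5)(4)]ᵀ
= [-35, 20]ᵀ
Result: (-35, 20)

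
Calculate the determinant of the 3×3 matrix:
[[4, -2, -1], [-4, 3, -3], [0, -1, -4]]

Expansion along first row:
det = 4·det([[3,-3],[-1,-4]]) - -2·det([[-4,-3],[0,-4]]) + -1·det([[-4,3],[0,-1]])
    = 4·(3·-4 - -3·-1) - -2·(-4·-4 - -3·0) + -1·(-4·-1 - 3·0)
    = 4·-15 - -2·16 + -1·4
    = -60 + 32 + -4 = -32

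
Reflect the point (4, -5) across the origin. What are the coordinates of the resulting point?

Reflection across origin: (4, -5) → (-4, 5)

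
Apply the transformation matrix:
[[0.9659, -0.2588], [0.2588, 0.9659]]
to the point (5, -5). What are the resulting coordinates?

Matrix multiplication:
[[0.9659, -0.2588], [0.2588, 0.9659]] × [5, -5]ᵀ
= [(0.9659)(5) + (-0.2588)(-5), (0.2588)(5) + (0.9659)(-5)]ᵀ
= [6.1235, -3.5355]ᵀ
Result: (6.1235, -3.5355)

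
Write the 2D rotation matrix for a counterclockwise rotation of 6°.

Rotation matrix formula: [[cos θ, -sin θ], [sin θ, cos θ]]
For θ = 6°:
cos(6°) = 0.9945
sin(6°) = 0.1045
Result: [[0.9945, -0.1045], [0.1045, 0.9945]]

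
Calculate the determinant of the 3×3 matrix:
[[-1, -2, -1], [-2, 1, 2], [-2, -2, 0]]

Expansion along first row:
det = -1·det([[1,2],[-2,0]]) - -2·det([[-2,2],[-2,0]]) + -1·det([[-2,1],[-2,-2]])
    = -1·(1·0 - 2·-2) - -2·(-2·0 - 2·-2) + -1·(-2·-2 - 1·-2)
    = -1·4 - -2·4 + -1·6
    = -4 + 8 + -6 = -2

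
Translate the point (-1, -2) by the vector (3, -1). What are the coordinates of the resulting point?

Translation by (3, -1) (homogeneous matrix [[1, 0, 3], [0, 1, -1], [0, 0, 1]]):
x' = -1 + 3 = 2
y' = -2 + -1 = -3
Result: (2, -3)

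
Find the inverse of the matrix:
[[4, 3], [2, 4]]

For [[a,b],[c,d]], inverse = (1/det)·[[d,-b],[-c,a]]
det = (4)(4) - (3)(2) = 16 - 6 = 10
Inverse = (1/10)·[[4, -3], [-2, 4]]
= [[2/5, -3/10], [-1/5, 2/5]]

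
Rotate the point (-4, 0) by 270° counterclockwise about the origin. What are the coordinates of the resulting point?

Rotation matrix for 270°: [[cos 270°, -sin 270°], [sin 270°, cos 270°]] = [[0, 1], [-1, 0]]
[[0, 1], [-1, 0]] × [-4, 0]ᵀ = [0, 4]ᵀ
Result: (0, 4)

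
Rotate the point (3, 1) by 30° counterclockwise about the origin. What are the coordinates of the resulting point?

Rotation matrix for 30°: [[cos 30°, -sin 30°], [sin 30°, cos 30°]] ≈ [[0.866025, -0.500000], [0.500000, 0.866025]]
[[0.866025, -0.500000], [0.500000, 0.866025]] × [3, 1]ᵀ ≈ [2.0981, 2.3660]ᵀ
Result: (2.0981, 2.3660)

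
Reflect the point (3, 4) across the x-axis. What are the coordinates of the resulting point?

Reflection across x-axis: (3, 4) → (3, -4)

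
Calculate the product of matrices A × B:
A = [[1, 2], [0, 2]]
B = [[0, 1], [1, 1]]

Matrix multiplication:
C[0][0] = 1×0 + 2×1 = 2
C[0][1] = 1×1 + 2×1 = 3
C[1][0] = 0×0 + 2×1 = 2
C[1][1] = 0×1 + 2×1 = 2
Result: [[2, 3], [2, 2]]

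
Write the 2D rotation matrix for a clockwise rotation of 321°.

Rotation matrix formula: [[cos θ, -sin θ], [sin θ, cos θ]]
A clockwise rotation by 321° is equivalent to a counterclockwise rotation by -321°.
For θ = -321°:
cos(-321°) = 0.7771
sin(-321°) = 0.6293
Result: [[0.7771, -0.6293], [0.6293, 0.7771]]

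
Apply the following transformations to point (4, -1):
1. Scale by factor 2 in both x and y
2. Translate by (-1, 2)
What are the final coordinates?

Step 1: Scale (4, -1) by 2 → (8, -2)
Step 2: Translate by (-1, 2) → (7, 0)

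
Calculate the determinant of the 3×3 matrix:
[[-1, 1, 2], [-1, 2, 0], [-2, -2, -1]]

Expansion along first row:
det = -1·det([[2,0],[-2,-1]]) - 1·det([[-1,0],[-2,-1]]) + 2·det([[-1,2],[-2,-2]])
    = -1·(2·-1 - 0·-2) - 1·(-1·-1 - 0·-2) + 2·(-1·-2 - 2·-2)
    = -1·-2 - 1·1 + 2·6
    = 2 + -1 + 12 = 13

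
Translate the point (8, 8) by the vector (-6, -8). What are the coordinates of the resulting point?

Translation by (-6, -8) (homogeneous matrix [[1, 0, -6], [0, 1, -8], [0, 0, 1]]):
x' = 8 + -6 = 2
y' = 8 + -8 = 0
Result: (2, 0)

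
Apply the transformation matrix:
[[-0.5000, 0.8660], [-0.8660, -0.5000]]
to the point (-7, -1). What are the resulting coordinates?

Matrix multiplication:
[[-0.5000, 0.8660], [-0.8660, -0.5000]] × [-7, -1]ᵀ
= [(-0.5000)(-7) + (0.8660)(-1), (-0.8660)(-7) + (-0.5000)(-1)]ᵀ
= [2.6340, 6.5620]ᵀ
Result: (2.6340, 6.5620)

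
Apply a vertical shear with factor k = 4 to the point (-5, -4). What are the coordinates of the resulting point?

Shear matrix for vertical shear with factor k = 4:
[[1, 0], [4, 1]]
Result: (-5, -4) → (-5, -24)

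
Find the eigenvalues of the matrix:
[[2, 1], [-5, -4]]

Characteristic equation: det(A - λI) = 0
λ² - (trace)λ + (det) = 0
trace = 2 + -4 = -2, det = (2)(-4) - (1)(-5) = -3
λ² - (-2)λ + (-3) = 0
λ = (-2 ± √((-2)² - 4·(-3))) / 2 = (-2 ± √16) / 2
Solving: λ = -3, 1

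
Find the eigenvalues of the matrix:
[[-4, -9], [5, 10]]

Characteristic equation: det(A - λI) = 0
λ² - (trace)λ + (det) = 0
trace = -4 + 10 = 6, det = (-4)(10) - (-9)(5) = 5
λ² - (6)λ + (5) = 0
λ = (6 ± √((6)² - 4·(5))) / 2 = (6 ± √16) / 2
Solving: λ = 1, 5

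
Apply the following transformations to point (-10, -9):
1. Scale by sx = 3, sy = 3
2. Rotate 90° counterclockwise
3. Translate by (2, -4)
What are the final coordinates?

Step 1: Scale → (-30, -27)
Step 2: Rotate 90° → (27, -30)
Step 3: Translate → (29, -34)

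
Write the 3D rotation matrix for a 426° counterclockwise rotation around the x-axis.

Rotation matrix for counterclockwise 426° around x-axis:
cos(426°) = 0.4067, sin(426°) = 0.9135
Result: [[1, 0, 0], [0, 0.4067, -0.9135], [0, 0.9135, 0.4067]]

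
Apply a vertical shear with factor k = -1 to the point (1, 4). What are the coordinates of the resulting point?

Shear matrix for vertical shear with factor k = -1:
[[1, 0], [-1, 1]]
Result: (1, 4) → (1, 3)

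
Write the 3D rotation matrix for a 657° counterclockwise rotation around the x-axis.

Rotation matrix for counterclockwise 657° around x-axis:
cos(657°) = 0.4540, sin(657°) = -0.8910
Result: [[1, 0, 0], [0, 0.4540, 0.8910], [0, -0.8910, 0.4540]]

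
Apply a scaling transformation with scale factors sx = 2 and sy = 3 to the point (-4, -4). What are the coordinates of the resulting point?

Scaling matrix:
[[2, 0], [0, 3]]
Result: (-4 × 2, -4 × 3) = (-8, -12)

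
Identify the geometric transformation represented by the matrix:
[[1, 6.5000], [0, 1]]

This matrix represents: horizontal shear with factor 6.5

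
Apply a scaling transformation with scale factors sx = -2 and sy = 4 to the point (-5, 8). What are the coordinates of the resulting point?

Scaling matrix:
[[-2, 0], [0, 4]]
Result: (-5 × -2, 8 × 4) = (10, 32)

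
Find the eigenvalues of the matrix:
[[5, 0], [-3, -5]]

Characteristic equation: det(A - λI) = 0
λ² - (trace)λ + (det) = 0
trace = 5 + -5 = 0, det = (5)(-5) - (0)(-3) = -25
λ² - (0)λ + (-25) = 0
λ = (0 ± √((0)² - 4·(-25))) / 2 = (0 ± √100) / 2
Solving: λ = -5, 5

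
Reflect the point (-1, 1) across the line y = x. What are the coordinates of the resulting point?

Reflection across line y = x: (-1, 1) → (1, -1)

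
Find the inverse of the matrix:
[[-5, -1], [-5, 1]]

For [[a,b],[c,d]], inverse = (1/det)·[[d,-b],[-c,a]]
det = (-5)(1) - (-1)(-5) = -5 - 5 = -10
Inverse = (1/-10)·[[1, 1], [5, -5]]
= [[-1/10, -1/10], [-1/2, 1/2]]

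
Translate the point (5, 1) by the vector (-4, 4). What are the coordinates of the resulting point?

Translation by (-4, 4) (homogeneous matrix [[1, 0, -4], [0, 1, 4], [0, 0, 1]]):
x' = 5 + -4 = 1
y' = 1 + 4 = 5
Result: (1, 5)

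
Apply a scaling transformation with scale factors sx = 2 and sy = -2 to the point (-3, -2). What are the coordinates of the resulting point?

Scaling matrix:
[[2, 0], [0, -2]]
Result: (-3 × 2, -2 × -2) = (-6, 4)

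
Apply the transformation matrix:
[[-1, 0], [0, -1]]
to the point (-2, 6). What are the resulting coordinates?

Matrix multiplication:
[[-1, 0], [0, -1]] × [-2, 6]ᵀ
= [(-1)(-2) + (0)(6), (0)(-2) + (-1)(6)]ᵀ
= [2, -6]ᵀ
Result: (2, -6)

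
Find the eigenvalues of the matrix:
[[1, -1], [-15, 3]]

Characteristic equation: det(A - λI) = 0
λ² - (trace)λ + (det) = 0
trace = 1 + 3 = 4, det = (1)(3) - (-1)(-15) = -12
λ² - (4)λ + (-12) = 0
λ = (4 ± √((4)² - 4·(-12))) / 2 = (4 ± √64) / 2
Solving: λ = -2, 6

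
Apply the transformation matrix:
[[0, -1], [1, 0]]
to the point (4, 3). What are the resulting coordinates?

Matrix multiplication:
[[0, -1], [1, 0]] × [4, 3]ᵀ
= [(0)(4) + (-1)(3), (1)(4) + (0)(3)]ᵀ
= [-3, 4]ᵀ
Result: (-3, 4)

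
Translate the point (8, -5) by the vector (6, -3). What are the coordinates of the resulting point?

Translation by (6, -3) (homogeneous matrix [[1, 0, 6], [0, 1, -3], [0, 0, 1]]):
x' = 8 + 6 = 14
y' = -5 + -3 = -8
Result: (14, -8)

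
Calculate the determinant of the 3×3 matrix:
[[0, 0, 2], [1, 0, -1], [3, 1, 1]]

Expansion along first row:
det = 0·det([[0,-1],[1,1]]) - 0·det([[1,-1],[3,1]]) + 2·det([[1,0],[3,1]])
    = 0·(0·1 - -1·1) - 0·(1·1 - -1·3) + 2·(1·1 - 0·3)
    = 0·1 - 0·4 + 2·1
    = 0 + 0 + 2 = 2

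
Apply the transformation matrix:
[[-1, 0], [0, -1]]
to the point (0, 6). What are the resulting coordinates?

Matrix multiplication:
[[-1, 0], [0, -1]] × [0, 6]ᵀ
= [(-1)(0) + (0)(6), (0)(0) + (-1)(6)]ᵀ
= [0, -6]ᵀ
Result: (0, -6)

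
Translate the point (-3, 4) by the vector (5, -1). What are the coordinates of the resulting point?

Translation by (5, -1) (homogeneous matrix [[1, 0, 5], [0, 1, -1], [0, 0, 1]]):
x' = -3 + 5 = 2
y' = 4 + -1 = 3
Result: (2, 3)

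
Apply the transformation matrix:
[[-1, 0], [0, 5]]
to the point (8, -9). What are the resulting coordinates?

Matrix multiplication:
[[-1, 0], [0, 5]] × [8, -9]ᵀ
= [(-1)(8) + (0)(-9), (0)(8) + (5)(-9)]ᵀ
= [-8, -45]ᵀ
Result: (-8, -45)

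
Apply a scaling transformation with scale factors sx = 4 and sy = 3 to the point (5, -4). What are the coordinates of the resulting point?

Scaling matrix:
[[4, 0], [0, 3]]
Result: (5 × 4, -4 × 3) = (20, -12)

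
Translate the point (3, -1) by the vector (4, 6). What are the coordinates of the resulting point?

Translation by (4, 6) (homogeneous matrix [[1, 0, 4], [0, 1, 6], [0, 0, 1]]):
x' = 3 + 4 = 7
y' = -1 + 6 = 5
Result: (7, 5)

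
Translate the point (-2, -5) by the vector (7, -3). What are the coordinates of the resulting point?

Translation by (7, -3) (homogeneous matrix [[1, 0, 7], [0, 1, -3], [0, 0, 1]]):
x' = -2 + 7 = 5
y' = -5 + -3 = -8
Result: (5, -8)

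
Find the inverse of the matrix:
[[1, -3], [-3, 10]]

For [[a,b],[c,d]], inverse = (1/det)·[[d,-b],[-c,a]]
det = (1)(10) - (-3)(-3) = 10 - 9 = 1
Inverse = [[10, 3], [3, 1]]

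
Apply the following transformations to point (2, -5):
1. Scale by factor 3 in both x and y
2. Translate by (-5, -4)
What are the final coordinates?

Step 1: Scale (2, -5) by 3 → (6, -15)
Step 2: Translate by (-5, -4) → (1, -19)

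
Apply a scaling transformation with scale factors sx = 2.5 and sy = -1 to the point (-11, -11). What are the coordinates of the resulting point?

Scaling matrix:
[[2.50, 0], [0, -1]]
Result: (-11 × 2.5, -11 × -1) = (-27.5, 11)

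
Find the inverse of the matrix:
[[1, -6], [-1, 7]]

For [[a,b],[c,d]], inverse = (1/det)·[[d,-b],[-c,a]]
det = (1)(7) - (-6)(-1) = 7 - 6 = 1
Inverse = [[7, 6], [1, 1]]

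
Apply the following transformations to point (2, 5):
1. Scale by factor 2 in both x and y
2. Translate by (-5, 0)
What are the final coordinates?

Step 1: Scale (2, 5) by 2 → (4, 10)
Step 2: Translate by (-5, 0) → (-1, 10)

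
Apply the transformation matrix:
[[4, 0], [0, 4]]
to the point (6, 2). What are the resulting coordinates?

Matrix multiplication:
[[4, 0], [0, 4]] × [6, 2]ᵀ
= [(4)(6) + (0)(2), (0)(6) + (4)(2)]ᵀ
= [24, 8]ᵀ
Result: (24, 8)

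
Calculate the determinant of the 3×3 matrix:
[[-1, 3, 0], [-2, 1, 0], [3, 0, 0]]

Expansion along first row:
det = -1·det([[1,0],[0,0]]) - 3·det([[-2,0],[3,0]]) + 0·det([[-2,1],[3,0]])
    = -1·(1·0 - 0·0) - 3·(-2·0 - 0·3) + 0·(-2·0 - 1·3)
    = -1·0 - 3·0 + 0·-3
    = 0 + 0 + 0 = 0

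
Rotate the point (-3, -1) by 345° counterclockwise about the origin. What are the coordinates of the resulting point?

Rotation matrix for 345°: [[cos 345°, -sin 345°], [sin 345°, cos 345°]] ≈ [[0.965926, 0.258819], [-0.258819, 0.965926]]
[[0.965926, 0.258819], [-0.258819, 0.965926]] × [-3, -1]ᵀ ≈ [-3.1566, -0.1895]ᵀ
Result: (-3.1566, -0.1895)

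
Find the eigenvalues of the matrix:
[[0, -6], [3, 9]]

Characteristic equation: det(A - λI) = 0
λ² - (trace)λ + (det) = 0
trace = 0 + 9 = 9, det = (0)(9) - (-6)(3) = 18
λ² - (9)λ + (18) = 0
λ = (9 ± √((9)² - 4·(18))) / 2 = (9 ± √9) / 2
Solving: λ = 3, 6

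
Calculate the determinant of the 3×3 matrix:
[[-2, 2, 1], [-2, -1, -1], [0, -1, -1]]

Expansion along first row:
det = -2·det([[-1,-1],[-1,-1]]) - 2·det([[-2,-1],[0,-1]]) + 1·det([[-2,-1],[0,-1]])
    = -2·(-1·-1 - -1·-1) - 2·(-2·-1 - -1·0) + 1·(-2·-1 - -1·0)
    = -2·0 - 2·2 + 1·2
    = 0 + -4 + 2 = -2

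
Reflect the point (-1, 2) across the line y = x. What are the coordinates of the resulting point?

Reflection across line y = x: (-1, 2) → (2, -1)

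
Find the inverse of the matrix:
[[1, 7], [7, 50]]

For [[a,b],[c,d]], inverse = (1/det)·[[d,-b],[-c,a]]
det = (1)(50) - (7)(7) = 50 - 49 = 1
Inverse = [[50, -7], [-7, 1]]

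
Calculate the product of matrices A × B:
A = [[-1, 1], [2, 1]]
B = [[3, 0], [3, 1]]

Matrix multiplication:
C[0][0] = -1×3 + 1×3 = 0
C[0][1] = -1×0 + 1×1 = 1
C[1][0] = 2×3 + 1×3 = 9
C[1][1] = 2×0 + 1×1 = 1
Result: [[0, 1], [9, 1]]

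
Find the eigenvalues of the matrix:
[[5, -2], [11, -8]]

Characteristic equation: det(A - λI) = 0
λ² - (trace)λ + (det) = 0
trace = 5 + -8 = -3, det = (5)(-8) - (-2)(11) = -18
λ² - (-3)λ + (-18) = 0
λ = (-3 ± √((-3)² - 4·(-18))) / 2 = (-3 ± √81) / 2
Solving: λ = -6, 3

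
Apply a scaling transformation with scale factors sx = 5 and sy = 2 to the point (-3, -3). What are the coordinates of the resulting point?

Scaling matrix:
[[5, 0], [0, 2]]
Result: (-3 × 5, -3 × 2) = (-15, -6)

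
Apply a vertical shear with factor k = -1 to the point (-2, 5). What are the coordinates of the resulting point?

Shear matrix for vertical shear with factor k = -1:
[[1, 0], [-1, 1]]
Result: (-2, 5) → (-2, 7)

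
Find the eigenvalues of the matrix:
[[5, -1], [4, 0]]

Characteristic equation: det(A - λI) = 0
λ² - (trace)λ + (det) = 0
trace = 5 + 0 = 5, det = (5)(0) - (-1)(4) = 4
λ² - (5)λ + (4) = 0
λ = (5 ± √((5)² - 4·(4))) / 2 = (5 ± √9) / 2
Solving: λ = 1, 4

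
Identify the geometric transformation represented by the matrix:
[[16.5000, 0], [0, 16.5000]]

This matrix represents: uniform scaling by factor 16.5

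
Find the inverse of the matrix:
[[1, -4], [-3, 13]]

For [[a,b],[c,d]], inverse = (1/det)·[[d,-b],[-c,a]]
det = (1)(13) - (-4)(-3) = 13 - 12 = 1
Inverse = [[13, 4], [3, 1]]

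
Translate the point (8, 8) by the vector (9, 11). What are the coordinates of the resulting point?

Translation by (9, 11) (homogeneous matrix [[1, 0, 9], [0, 1, 11], [0, 0, 1]]):
x' = 8 + 9 = 17
y' = 8 + 11 = 19
Result: (17, 19)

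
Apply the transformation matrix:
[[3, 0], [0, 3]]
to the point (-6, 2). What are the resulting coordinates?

Matrix multiplication:
[[3, 0], [0, 3]] × [-6, 2]ᵀ
= [(3)(-6) + (0)(2), (0)(-6) + (3)(2)]ᵀ
= [-18, 6]ᵀ
Result: (-18, 6)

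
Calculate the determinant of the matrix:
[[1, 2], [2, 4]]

For a 2×2 matrix [[a, b], [c, d]], det = ad - bc
det = (1)(4) - (2)(2) = 4 - 4 = 0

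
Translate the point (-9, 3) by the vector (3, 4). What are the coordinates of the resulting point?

Translation by (3, 4) (homogeneous matrix [[1, 0, 3], [0, 1, 4], [0, 0, 1]]):
x' = -9 + 3 = -6
y' = 3 + 4 = 7
Result: (-6, 7)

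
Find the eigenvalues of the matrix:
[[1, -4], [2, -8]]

Characteristic equation: det(A - λI) = 0
λ² - (trace)λ + (det) = 0
trace = 1 + -8 = -7, det = (1)(-8) - (-4)(2) = 0
λ² - (-7)λ + (0) = 0
λ = (-7 ± √((-7)² - 4·(0))) / 2 = (-7 ± √49) / 2
Solving: λ = -7, 0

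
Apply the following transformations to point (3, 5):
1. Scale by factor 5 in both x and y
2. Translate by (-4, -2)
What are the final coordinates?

Step 1: Scale (3, 5) by 5 → (15, 25)
Step 2: Translate by (-4, -2) → (11, 23)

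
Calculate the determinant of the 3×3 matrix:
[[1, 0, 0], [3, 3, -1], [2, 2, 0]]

Expansion along first row:
det = 1·det([[3,-1],[2,0]]) - 0·det([[3,-1],[2,0]]) + 0·det([[3,3],[2,2]])
    = 1·(3·0 - -1·2) - 0·(3·0 - -1·2) + 0·(3·2 - 3·2)
    = 1·2 - 0·2 + 0·0
    = 2 + 0 + 0 = 2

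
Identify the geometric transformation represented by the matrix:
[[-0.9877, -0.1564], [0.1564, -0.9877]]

This matrix represents: rotation by 171° counterclockwise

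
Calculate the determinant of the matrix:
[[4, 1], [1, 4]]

For a 2×2 matrix [[a, b], [c, d]], det = ad - bc
det = (4)(4) - (1)(1) = 16 - 1 = 15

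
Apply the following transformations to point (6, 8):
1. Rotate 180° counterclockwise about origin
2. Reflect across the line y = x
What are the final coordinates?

Step 1: Rotate 180° → (-6, -8)
Step 2: Reflect across line y = x → (-8, -6)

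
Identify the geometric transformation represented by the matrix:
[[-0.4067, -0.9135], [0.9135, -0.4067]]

This matrix represents: rotation by 114° counterclockwise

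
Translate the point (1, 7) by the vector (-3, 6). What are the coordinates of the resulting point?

Translation by (-3, 6) (homogeneous matrix [[1, 0, -3], [0, 1, 6], [0, 0, 1]]):
x' = 1 + -3 = -2
y' = 7 + 6 = 13
Result: (-2, 13)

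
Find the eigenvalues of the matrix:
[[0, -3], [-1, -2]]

Characteristic equation: det(A - λI) = 0
λ² - (trace)λ + (det) = 0
trace = 0 + -2 = -2, det = (0)(-2) - (-3)(-1) = -3
λ² - (-2)λ + (-3) = 0
λ = (-2 ± √((-2)² - 4·(-3))) / 2 = (-2 ± √16) / 2
Solving: λ = -3, 1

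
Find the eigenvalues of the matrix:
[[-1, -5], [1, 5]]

Characteristic equation: det(A - λI) = 0
λ² - (trace)λ + (det) = 0
trace = -1 + 5 = 4, det = (-1)(5) - (-5)(1) = 0
λ² - (4)λ + (0) = 0
λ = (4 ± √((4)² - 4·(0))) / 2 = (4 ± √16) / 2
Solving: λ = 0, 4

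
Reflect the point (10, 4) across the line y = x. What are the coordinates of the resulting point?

Reflection across line y = x: (10, 4) → (4, 10)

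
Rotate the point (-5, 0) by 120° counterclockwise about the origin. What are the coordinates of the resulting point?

Rotation matrix for 120°: [[cos 120°, -sin 120°], [sin 120°, cos 120°]] ≈ [[-0.500000, -0.866025], [0.866025, -0.500000]]
[[-0.500000, -0.866025], [0.866025, -0.500000]] × [-5, 0]ᵀ ≈ [2.5000, -4.3301]ᵀ
Result: (2.5000, -4.3301)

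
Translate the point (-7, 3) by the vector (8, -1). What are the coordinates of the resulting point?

Translation by (8, -1) (homogeneous matrix [[1, 0, 8], [0, 1, -1], [0, 0, 1]]):
x' = -7 + 8 = 1
y' = 3 + -1 = 2
Result: (1, 2)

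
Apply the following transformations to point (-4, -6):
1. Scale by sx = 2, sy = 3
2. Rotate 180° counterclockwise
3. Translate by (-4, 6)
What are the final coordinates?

Step 1: Scale → (-8, -18)
Step 2: Rotate 180° → (8, 18)
Step 3: Translate → (4, 24)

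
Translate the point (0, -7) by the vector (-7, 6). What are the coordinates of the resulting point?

Translation by (-7, 6) (homogeneous matrix [[1, 0, -7], [0, 1, 6], [0, 0, 1]]):
x' = 0 + -7 = -7
y' = -7 + 6 = -1
Result: (-7, -1)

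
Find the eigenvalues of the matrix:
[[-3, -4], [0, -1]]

Characteristic equation: det(A - λI) = 0
λ² - (trace)λ + (det) = 0
trace = -3 + -1 = -4, det = (-3)(-1) - (-4)(0) = 3
λ² - (-4)λ + (3) = 0
λ = (-4 ± √((-4)² - 4·(3))) / 2 = (-4 ± √4) / 2
Solving: λ = -3, -1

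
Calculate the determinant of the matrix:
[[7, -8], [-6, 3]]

For a 2×2 matrix [[a, b], [c, d]], det = ad - bc
det = (7)(3) - (-8)(-6) = 21 - 48 = -27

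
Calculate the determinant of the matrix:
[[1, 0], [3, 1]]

For a 2×2 matrix [[a, b], [c, d]], det = ad - bc
det = (1)(1) - (0)(3) = 1 - 0 = 1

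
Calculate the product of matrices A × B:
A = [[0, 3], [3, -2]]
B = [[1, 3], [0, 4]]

Matrix multiplication:
C[0][0] = 0×1 + 3×0 = 0
C[0][1] = 0×3 + 3×4 = 12
C[1][0] = 3×1 + -2×0 = 3
C[1][1] = 3×3 + -2×4 = 1
Result: [[0, 12], [3, 1]]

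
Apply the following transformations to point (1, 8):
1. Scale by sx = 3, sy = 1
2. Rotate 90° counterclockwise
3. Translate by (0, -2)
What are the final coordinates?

Step 1: Scale → (3, 8)
Step 2: Rotate 90° → (-8, 3)
Step 3: Translate → (-8, 1)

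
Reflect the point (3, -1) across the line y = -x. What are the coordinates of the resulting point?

Reflection across line y = -x: (3, -1) → (1, -3)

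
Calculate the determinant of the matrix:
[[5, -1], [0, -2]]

For a 2×2 matrix [[a, b], [c, d]], det = ad - bc
det = (5)(-2) - (-1)(0) = -10 - 0 = -10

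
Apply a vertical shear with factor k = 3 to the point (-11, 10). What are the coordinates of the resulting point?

Shear matrix for vertical shear with factor k = 3:
[[1, 0], [3, 1]]
Result: (-11, 10) → (-11, -23)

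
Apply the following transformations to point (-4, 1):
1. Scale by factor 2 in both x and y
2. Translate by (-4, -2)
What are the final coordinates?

Step 1: Scale (-4, 1) by 2 → (-8, 2)
Step 2: Translate by (-4, -2) → (-12, 0)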